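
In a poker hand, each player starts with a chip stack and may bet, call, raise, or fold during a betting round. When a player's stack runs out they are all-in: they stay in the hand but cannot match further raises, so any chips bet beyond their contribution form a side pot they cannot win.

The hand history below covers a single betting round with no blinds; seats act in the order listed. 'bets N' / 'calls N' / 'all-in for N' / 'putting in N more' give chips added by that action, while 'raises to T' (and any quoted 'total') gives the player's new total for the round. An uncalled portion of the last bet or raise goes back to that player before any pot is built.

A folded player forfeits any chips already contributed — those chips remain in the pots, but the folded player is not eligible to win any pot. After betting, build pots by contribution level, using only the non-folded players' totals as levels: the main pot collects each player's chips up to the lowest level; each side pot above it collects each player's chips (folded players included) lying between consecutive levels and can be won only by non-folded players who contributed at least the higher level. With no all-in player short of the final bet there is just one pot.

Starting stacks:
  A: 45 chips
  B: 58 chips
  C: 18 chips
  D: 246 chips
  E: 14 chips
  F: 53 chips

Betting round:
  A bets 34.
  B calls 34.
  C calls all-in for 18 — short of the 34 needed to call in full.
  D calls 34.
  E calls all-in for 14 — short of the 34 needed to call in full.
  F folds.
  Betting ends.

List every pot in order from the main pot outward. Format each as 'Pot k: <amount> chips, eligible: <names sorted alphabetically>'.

Pot 1: 70 chips, eligible: A, B, C, D, E
Pot 2: 16 chips, eligible: A, B, C, D
Pot 3: 48 chips, eligible: A, B, D

Derivation:
Contributions: A=34, B=34, C=18, D=34, E=14
Folded: F
Pot levels (distinct totals of non-folded players): 14, 18, 34
Layer 1-14: 14 each from A, B, C, D, E = 14*5 = 70 chips; eligible A, B, C, D, E
Layer 15-18: 4 each from A, B, C, D = 4*4 = 16 chips; eligible A, B, C, D
Layer 19-34: 16 each from A, B, D = 16*3 = 48 chips; eligible A, B, D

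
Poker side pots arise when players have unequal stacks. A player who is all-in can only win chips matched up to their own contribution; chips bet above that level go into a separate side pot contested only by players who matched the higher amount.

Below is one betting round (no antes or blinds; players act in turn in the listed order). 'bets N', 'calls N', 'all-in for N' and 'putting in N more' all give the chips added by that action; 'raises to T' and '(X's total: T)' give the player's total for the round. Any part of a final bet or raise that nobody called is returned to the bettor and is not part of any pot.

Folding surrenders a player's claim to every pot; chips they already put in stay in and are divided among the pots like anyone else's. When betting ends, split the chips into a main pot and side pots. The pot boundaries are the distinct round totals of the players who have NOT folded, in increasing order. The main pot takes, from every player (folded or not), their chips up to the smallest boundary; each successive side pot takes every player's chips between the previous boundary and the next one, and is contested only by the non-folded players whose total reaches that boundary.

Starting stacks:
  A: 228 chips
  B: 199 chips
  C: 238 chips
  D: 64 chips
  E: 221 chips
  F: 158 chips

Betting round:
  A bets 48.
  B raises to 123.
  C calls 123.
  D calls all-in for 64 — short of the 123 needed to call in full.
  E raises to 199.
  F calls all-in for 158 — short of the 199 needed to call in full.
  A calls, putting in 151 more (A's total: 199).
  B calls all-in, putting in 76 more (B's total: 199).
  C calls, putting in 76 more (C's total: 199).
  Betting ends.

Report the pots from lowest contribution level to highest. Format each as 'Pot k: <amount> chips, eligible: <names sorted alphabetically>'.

Contributions: A=199, B=199, C=199, D=64, E=199, F=158
Pot levels (distinct totals of non-folded players): 64, 158, 199
Layer 1-64: 64 each from A, B, C, D, E, F = 64*6 = 384 chips; eligible A, B, C, D, E, F
Layer 65-158: 94 each from A, B, C, E, F = 94*5 = 470 chips; eligible A, B, C, E, F
Layer 159-199: 41 each from A, B, C, E = 41*4 = 164 chips; eligible A, B, C, E

Pot 1: 384 chips, eligible: A, B, C, D, E, F
Pot 2: 470 chips, eligible: A, B, C, E, F
Pot 3: 164 chips, eligible: A, B, C, E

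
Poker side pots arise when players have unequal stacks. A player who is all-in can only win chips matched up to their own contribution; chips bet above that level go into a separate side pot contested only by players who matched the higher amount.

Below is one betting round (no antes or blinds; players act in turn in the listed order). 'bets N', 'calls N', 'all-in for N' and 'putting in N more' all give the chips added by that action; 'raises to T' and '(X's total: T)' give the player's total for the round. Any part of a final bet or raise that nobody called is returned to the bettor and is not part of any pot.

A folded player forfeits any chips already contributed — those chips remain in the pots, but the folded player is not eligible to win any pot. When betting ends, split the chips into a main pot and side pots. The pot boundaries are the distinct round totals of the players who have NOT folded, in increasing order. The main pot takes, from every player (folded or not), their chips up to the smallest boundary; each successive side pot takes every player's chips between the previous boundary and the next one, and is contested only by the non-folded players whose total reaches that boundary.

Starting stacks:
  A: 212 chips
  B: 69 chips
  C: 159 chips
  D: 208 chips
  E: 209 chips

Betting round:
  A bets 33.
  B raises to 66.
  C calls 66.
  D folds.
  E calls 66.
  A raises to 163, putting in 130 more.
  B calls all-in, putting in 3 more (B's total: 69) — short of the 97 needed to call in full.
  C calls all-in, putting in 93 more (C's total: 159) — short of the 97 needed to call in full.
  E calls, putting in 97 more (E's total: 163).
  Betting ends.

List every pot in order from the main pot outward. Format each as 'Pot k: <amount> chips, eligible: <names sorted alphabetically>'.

Pot 1: 276 chips, eligible: A, B, C, E
Pot 2: 270 chips, eligible: A, C, E
Pot 3: 8 chips, eligible: A, E

Derivation:
Contributions: A=163, B=69, C=159, E=163
Folded: D
Pot levels (distinct totals of non-folded players): 69, 159, 163
Layer 1-69: 69 each from A, B, C, E = 69*4 = 276 chips; eligible A, B, C, E
Layer 70-159: 90 each from A, C, E = 90*3 = 270 chips; eligible A, C, E
Layer 160-163: 4 each from A, E = 4*2 = 8 chips; eligible A, E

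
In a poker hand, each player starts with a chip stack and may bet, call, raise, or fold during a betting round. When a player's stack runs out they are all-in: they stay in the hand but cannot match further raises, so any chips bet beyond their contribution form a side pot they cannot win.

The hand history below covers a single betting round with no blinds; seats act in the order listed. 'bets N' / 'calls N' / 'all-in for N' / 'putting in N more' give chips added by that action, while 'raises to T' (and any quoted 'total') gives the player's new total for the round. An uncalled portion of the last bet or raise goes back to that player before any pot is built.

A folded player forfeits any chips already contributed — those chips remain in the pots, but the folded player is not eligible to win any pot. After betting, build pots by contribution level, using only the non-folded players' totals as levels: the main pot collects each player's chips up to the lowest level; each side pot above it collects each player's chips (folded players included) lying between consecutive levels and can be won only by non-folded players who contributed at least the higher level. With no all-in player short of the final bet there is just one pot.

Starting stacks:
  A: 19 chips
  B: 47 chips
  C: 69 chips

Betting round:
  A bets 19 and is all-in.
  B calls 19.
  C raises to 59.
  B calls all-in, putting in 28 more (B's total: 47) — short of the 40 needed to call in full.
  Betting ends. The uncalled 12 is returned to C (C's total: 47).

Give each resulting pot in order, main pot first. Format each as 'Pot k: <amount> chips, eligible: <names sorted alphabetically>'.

Contributions (after 12 returned to C): A=19, B=47, C=47
Pot levels (distinct totals of non-folded players): 19, 47
Layer 1-19: 19 each from A, B, C = 19*3 = 57 chips; eligible A, B, C
Layer 20-47: 28 each from B, C = 28*2 = 56 chips; eligible B, C

Pot 1: 57 chips, eligible: A, B, C
Pot 2: 56 chips, eligible: B, C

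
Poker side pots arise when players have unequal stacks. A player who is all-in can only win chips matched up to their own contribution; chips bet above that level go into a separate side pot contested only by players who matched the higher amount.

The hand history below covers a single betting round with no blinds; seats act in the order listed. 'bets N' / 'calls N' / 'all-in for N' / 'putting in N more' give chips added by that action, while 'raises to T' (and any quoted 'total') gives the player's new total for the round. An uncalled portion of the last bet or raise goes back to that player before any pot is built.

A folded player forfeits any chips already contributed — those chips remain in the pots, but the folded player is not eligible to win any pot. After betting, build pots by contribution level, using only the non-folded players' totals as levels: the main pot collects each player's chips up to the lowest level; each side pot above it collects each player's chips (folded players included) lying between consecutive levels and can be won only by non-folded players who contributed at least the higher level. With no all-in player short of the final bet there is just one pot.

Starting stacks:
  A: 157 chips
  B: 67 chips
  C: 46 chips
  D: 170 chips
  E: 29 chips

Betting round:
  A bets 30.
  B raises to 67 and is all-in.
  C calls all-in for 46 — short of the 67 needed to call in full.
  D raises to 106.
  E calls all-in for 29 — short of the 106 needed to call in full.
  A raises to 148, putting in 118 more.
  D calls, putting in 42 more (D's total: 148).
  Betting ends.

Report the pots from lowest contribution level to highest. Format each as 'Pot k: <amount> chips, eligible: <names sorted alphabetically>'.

Contributions: A=148, B=67, C=46, D=148, E=29
Pot levels (distinct totals of non-folded players): 29, 46, 67, 148
Layer 1-29: 29 each from A, B, C, D, E = 29*5 = 145 chips; eligible A, B, C, D, E
Layer 30-46: 17 each from A, B, C, D = 17*4 = 68 chips; eligible A, B, C, D
Layer 47-67: 21 each from A, B, D = 21*3 = 63 chips; eligible A, B, D
Layer 68-148: 81 each from A, D = 81*2 = 162 chips; eligible A, D

Pot 1: 145 chips, eligible: A, B, C, D, E
Pot 2: 68 chips, eligible: A, B, C, D
Pot 3: 63 chips, eligible: A, B, D
Pot 4: 162 chips, eligible: A, D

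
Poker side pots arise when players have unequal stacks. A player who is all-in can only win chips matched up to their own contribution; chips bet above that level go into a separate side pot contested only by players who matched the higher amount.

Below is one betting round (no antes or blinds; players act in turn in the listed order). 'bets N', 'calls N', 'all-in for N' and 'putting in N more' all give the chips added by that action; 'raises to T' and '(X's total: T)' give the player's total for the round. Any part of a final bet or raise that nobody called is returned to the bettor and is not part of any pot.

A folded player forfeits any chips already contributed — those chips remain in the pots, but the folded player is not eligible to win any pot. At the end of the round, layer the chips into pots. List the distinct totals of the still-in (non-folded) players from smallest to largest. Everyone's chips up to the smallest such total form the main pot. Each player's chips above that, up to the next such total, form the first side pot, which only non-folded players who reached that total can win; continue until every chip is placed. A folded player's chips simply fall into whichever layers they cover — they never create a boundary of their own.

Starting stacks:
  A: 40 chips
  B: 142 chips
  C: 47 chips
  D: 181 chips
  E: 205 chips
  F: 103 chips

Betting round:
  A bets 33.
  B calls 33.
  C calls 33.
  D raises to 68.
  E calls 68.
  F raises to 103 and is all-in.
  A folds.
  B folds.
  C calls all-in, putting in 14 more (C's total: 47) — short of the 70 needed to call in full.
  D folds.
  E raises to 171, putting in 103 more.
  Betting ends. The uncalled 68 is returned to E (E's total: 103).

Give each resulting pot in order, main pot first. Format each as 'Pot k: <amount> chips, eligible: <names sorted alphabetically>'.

Pot 1: 254 chips, eligible: C, E, F
Pot 2: 133 chips, eligible: E, F

Derivation:
Contributions (after 68 returned to E): A=33, B=33, C=47, D=68, E=103, F=103
Folded: A, B, D
Pot levels (distinct totals of non-folded players): 47, 103
Layer 1-47: A 33 + B 33 + C 47 + D 47 + E 47 + F 47 = 254 chips; eligible C, E, F
Layer 48-103: D 21 + E 56 + F 56 = 133 chips; eligible E, F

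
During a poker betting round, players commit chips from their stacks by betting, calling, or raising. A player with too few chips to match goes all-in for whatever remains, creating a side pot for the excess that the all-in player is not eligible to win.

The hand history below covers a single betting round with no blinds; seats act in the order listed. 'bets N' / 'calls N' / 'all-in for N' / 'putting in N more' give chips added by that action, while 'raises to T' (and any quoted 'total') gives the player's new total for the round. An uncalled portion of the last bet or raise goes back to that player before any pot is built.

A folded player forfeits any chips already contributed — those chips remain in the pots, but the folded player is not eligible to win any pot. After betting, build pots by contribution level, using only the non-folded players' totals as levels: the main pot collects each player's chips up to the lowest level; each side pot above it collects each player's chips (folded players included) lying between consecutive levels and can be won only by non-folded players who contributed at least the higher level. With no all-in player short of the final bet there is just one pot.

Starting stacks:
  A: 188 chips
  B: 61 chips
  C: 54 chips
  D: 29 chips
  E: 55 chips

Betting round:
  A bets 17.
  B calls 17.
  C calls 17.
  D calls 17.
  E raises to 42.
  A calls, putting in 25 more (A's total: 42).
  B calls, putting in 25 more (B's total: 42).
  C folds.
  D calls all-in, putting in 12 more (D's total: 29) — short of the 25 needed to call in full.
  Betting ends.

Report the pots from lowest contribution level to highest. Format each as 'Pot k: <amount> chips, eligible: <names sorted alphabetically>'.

Pot 1: 133 chips, eligible: A, B, D, E
Pot 2: 39 chips, eligible: A, B, E

Derivation:
Contributions: A=42, B=42, C=17, D=29, E=42
Folded: C
Pot levels (distinct totals of non-folded players): 29, 42
Layer 1-29: A 29 + B 29 + C 17 + D 29 + E 29 = 133 chips; eligible A, B, D, E
Layer 30-42: 13 each from A, B, E = 13*3 = 39 chips; eligible A, B, E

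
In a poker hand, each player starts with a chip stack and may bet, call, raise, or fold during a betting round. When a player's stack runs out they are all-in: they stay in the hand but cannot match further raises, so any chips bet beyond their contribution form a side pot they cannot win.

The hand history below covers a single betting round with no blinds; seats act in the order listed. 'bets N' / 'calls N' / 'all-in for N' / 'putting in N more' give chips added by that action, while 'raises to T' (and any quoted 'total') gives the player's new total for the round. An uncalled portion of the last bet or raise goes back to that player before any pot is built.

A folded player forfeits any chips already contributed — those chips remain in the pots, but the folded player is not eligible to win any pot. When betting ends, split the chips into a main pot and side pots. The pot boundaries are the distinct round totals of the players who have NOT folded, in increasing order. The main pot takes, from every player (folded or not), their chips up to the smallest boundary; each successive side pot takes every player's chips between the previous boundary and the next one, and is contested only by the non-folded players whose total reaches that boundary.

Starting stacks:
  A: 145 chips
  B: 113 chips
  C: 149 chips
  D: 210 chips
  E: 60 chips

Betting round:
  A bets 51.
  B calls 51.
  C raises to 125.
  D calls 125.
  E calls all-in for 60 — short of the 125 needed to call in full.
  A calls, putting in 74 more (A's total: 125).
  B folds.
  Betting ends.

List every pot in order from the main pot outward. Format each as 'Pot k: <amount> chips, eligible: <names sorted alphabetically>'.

Pot 1: 291 chips, eligible: A, C, D, E
Pot 2: 195 chips, eligible: A, C, D

Derivation:
Contributions: A=125, B=51, C=125, D=125, E=60
Folded: B
Pot levels (distinct totals of non-folded players): 60, 125
Layer 1-60: A 60 + B 51 + C 60 + D 60 + E 60 = 291 chips; eligible A, C, D, E
Layer 61-125: 65 each from A, C, D = 65*3 = 195 chips; eligible A, C, D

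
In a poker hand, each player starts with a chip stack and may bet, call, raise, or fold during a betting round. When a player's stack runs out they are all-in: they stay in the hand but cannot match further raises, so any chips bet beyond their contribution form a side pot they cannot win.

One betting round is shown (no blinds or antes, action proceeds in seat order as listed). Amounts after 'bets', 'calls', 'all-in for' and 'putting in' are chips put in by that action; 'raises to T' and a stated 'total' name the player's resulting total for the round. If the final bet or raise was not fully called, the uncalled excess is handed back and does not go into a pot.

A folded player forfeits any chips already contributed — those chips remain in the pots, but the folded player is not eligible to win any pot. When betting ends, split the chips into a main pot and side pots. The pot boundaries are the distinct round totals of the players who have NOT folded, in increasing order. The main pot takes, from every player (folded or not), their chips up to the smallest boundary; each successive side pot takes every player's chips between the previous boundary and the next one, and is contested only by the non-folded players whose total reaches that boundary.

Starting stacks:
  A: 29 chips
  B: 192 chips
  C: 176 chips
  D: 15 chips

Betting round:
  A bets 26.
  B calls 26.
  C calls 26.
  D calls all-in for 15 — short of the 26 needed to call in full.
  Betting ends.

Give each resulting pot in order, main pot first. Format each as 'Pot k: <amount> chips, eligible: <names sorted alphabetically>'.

Pot 1: 60 chips, eligible: A, B, C, D
Pot 2: 33 chips, eligible: A, B, C

Derivation:
Contributions: A=26, B=26, C=26, D=15
Pot levels (distinct totals of non-folded players): 15, 26
Layer 1-15: 15 each from A, B, C, D = 15*4 = 60 chips; eligible A, B, C, D
Layer 16-26: 11 each from A, B, C = 11*3 = 33 chips; eligible A, B, C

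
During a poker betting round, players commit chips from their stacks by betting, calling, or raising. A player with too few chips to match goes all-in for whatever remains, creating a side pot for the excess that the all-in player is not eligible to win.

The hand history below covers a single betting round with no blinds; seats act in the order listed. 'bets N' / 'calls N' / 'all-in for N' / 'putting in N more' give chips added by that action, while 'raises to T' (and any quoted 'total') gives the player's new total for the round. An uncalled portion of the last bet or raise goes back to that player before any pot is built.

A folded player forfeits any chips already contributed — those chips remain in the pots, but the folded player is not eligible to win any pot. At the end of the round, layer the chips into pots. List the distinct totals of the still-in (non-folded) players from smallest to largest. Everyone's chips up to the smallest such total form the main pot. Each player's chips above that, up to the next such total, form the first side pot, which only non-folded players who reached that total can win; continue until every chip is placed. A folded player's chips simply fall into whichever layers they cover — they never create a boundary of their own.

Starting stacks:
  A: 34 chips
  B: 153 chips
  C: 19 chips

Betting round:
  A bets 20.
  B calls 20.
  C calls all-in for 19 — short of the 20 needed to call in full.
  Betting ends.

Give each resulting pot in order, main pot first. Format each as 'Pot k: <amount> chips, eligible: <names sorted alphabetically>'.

Contributions: A=20, B=20, C=19
Pot levels (distinct totals of non-folded players): 19, 20
Layer 1-19: 19 each from A, B, C = 19*3 = 57 chips; eligible A, B, C
Layer 20-20: 1 each from A, B = 1*2 = 2 chips; eligible A, B

Pot 1: 57 chips, eligible: A, B, C
Pot 2: 2 chips, eligible: A, B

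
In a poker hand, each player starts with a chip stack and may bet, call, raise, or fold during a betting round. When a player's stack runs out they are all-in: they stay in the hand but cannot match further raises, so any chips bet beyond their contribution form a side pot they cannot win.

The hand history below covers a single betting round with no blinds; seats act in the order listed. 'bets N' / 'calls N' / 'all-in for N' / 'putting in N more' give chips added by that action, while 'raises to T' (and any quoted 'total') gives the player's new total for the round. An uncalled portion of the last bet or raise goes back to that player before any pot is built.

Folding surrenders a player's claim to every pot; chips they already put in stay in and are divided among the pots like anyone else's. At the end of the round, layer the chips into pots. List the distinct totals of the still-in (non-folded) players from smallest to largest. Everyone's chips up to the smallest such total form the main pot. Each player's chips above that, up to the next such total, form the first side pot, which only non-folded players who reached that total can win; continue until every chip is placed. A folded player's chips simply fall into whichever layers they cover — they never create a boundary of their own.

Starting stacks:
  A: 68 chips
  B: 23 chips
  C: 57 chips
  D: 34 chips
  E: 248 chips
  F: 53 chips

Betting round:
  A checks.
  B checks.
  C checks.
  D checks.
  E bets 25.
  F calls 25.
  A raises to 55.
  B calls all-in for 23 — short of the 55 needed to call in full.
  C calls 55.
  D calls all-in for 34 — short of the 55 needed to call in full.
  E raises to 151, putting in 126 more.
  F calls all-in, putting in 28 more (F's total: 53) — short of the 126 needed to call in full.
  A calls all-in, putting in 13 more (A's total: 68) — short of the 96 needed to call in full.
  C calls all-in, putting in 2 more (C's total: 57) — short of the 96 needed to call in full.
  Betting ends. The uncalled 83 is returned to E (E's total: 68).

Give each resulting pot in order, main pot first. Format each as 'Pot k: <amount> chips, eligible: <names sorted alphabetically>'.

Pot 1: 138 chips, eligible: A, B, C, D, E, F
Pot 2: 55 chips, eligible: A, C, D, E, F
Pot 3: 76 chips, eligible: A, C, E, F
Pot 4: 12 chips, eligible: A, C, E
Pot 5: 22 chips, eligible: A, E

Derivation:
Contributions (after 83 returned to E): A=68, B=23, C=57, D=34, E=68, F=53
Pot levels (distinct totals of non-folded players): 23, 34, 53, 57, 68
Layer 1-23: 23 each from A, B, C, D, E, F = 23*6 = 138 chips; eligible A, B, C, D, E, F
Layer 24-34: 11 each from A, C, D, E, F = 11*5 = 55 chips; eligible A, C, D, E, F
Layer 35-53: 19 each from A, C, E, F = 19*4 = 76 chips; eligible A, C, E, F
Layer 54-57: 4 each from A, C, E = 4*3 = 12 chips; eligible A, C, E
Layer 58-68: 11 each from A, E = 11*2 = 22 chips; eligible A, E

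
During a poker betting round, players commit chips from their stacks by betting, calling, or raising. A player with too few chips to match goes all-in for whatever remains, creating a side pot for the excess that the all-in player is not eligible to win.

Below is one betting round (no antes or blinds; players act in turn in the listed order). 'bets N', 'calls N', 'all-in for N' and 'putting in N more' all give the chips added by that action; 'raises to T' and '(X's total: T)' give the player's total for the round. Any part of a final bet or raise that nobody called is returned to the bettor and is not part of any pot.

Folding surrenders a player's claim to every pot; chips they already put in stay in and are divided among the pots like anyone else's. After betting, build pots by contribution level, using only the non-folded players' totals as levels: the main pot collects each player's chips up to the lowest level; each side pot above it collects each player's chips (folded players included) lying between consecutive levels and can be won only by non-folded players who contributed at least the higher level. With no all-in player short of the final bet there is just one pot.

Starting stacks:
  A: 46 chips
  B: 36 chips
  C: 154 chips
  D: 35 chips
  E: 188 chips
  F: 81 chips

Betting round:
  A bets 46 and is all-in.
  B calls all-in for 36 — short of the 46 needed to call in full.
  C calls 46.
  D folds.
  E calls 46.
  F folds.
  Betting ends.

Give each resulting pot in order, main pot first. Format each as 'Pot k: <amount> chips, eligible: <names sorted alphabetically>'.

Contributions: A=46, B=36, C=46, E=46
Folded: D, F
Pot levels (distinct totals of non-folded players): 36, 46
Layer 1-36: 36 each from A, B, C, E = 36*4 = 144 chips; eligible A, B, C, E
Layer 37-46: 10 each from A, C, E = 10*3 = 30 chips; eligible A, C, E

Pot 1: 144 chips, eligible: A, B, C, E
Pot 2: 30 chips, eligible: A, C, E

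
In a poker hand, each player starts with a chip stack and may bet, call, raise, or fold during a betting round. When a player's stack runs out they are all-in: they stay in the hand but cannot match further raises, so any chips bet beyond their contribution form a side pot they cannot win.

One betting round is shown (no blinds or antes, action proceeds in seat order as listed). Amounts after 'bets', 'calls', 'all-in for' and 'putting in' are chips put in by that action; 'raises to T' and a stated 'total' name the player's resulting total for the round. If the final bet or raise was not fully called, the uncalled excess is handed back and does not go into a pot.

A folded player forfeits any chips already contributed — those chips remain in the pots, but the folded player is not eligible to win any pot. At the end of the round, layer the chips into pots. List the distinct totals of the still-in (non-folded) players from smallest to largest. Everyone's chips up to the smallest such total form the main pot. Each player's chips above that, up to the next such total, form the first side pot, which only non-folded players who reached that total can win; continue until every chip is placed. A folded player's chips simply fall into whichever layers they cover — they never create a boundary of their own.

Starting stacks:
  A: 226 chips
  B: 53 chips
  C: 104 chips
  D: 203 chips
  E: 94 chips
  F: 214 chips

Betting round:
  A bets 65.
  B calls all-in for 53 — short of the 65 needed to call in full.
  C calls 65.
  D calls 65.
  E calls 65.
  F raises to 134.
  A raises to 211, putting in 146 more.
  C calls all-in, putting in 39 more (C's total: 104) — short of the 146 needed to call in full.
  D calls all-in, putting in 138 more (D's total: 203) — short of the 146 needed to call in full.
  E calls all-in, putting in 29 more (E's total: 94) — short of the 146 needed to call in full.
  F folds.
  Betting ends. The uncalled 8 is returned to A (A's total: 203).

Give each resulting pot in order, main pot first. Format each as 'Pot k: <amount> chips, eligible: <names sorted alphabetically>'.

Pot 1: 318 chips, eligible: A, B, C, D, E
Pot 2: 205 chips, eligible: A, C, D, E
Pot 3: 40 chips, eligible: A, C, D
Pot 4: 228 chips, eligible: A, D

Derivation:
Contributions (after 8 returned to A): A=203, B=53, C=104, D=203, E=94, F=134
Folded: F
Pot levels (distinct totals of non-folded players): 53, 94, 104, 203
Layer 1-53: 53 each from A, B, C, D, E, F = 53*6 = 318 chips; eligible A, B, C, D, E
Layer 54-94: 41 each from A, C, D, E, F = 41*5 = 205 chips; eligible A, C, D, E
Layer 95-104: 10 each from A, C, D, F = 10*4 = 40 chips; eligible A, C, D
Layer 105-203: A 99 + D 99 + F 30 = 228 chips; eligible A, D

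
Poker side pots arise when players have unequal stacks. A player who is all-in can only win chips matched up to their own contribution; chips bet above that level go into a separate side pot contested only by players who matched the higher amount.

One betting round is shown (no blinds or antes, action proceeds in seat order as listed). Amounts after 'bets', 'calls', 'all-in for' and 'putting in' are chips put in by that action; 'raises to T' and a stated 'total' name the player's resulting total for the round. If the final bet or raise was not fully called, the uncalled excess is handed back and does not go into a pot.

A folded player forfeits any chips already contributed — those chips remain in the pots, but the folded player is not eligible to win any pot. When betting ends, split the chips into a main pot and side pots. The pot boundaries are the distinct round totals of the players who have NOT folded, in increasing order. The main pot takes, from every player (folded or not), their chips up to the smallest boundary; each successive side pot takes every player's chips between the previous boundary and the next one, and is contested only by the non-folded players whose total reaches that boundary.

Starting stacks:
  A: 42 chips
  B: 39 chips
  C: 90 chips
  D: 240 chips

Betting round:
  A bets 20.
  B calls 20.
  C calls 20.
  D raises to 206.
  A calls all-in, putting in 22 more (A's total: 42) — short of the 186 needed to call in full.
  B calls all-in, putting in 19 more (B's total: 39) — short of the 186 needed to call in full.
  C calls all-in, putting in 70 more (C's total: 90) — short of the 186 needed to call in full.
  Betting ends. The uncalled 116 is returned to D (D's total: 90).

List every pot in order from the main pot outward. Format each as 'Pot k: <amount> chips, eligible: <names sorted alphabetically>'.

Pot 1: 156 chips, eligible: A, B, C, D
Pot 2: 9 chips, eligible: A, C, D
Pot 3: 96 chips, eligible: C, D

Derivation:
Contributions (after 116 returned to D): A=42, B=39, C=90, D=90
Pot levels (distinct totals of non-folded players): 39, 42, 90
Layer 1-39: 39 each from A, B, C, D = 39*4 = 156 chips; eligible A, B, C, D
Layer 40-42: 3 each from A, C, D = 3*3 = 9 chips; eligible A, C, D
Layer 43-90: 48 each from C, D = 48*2 = 96 chips; eligible C, D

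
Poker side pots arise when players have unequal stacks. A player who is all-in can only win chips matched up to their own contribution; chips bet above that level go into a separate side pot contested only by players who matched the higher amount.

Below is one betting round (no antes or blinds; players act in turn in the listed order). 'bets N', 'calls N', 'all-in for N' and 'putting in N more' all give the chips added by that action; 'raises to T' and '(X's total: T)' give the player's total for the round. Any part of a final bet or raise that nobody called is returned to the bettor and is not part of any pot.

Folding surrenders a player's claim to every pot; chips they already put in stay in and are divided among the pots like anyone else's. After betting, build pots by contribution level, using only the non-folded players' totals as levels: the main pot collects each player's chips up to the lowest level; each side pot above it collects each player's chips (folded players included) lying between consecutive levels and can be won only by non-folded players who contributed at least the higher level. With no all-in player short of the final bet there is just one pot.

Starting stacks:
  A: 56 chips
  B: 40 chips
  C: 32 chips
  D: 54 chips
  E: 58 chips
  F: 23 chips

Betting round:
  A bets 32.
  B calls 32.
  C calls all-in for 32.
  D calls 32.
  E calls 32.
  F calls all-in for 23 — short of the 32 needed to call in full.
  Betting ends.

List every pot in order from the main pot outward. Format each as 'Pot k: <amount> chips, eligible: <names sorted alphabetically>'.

Pot 1: 138 chips, eligible: A, B, C, D, E, F
Pot 2: 45 chips, eligible: A, B, C, D, E

Derivation:
Contributions: A=32, B=32, C=32, D=32, E=32, F=23
Pot levels (distinct totals of non-folded players): 23, 32
Layer 1-23: 23 each from A, B, C, D, E, F = 23*6 = 138 chips; eligible A, B, C, D, E, F
Layer 24-32: 9 each from A, B, C, D, E = 9*5 = 45 chips; eligible A, B, C, D, E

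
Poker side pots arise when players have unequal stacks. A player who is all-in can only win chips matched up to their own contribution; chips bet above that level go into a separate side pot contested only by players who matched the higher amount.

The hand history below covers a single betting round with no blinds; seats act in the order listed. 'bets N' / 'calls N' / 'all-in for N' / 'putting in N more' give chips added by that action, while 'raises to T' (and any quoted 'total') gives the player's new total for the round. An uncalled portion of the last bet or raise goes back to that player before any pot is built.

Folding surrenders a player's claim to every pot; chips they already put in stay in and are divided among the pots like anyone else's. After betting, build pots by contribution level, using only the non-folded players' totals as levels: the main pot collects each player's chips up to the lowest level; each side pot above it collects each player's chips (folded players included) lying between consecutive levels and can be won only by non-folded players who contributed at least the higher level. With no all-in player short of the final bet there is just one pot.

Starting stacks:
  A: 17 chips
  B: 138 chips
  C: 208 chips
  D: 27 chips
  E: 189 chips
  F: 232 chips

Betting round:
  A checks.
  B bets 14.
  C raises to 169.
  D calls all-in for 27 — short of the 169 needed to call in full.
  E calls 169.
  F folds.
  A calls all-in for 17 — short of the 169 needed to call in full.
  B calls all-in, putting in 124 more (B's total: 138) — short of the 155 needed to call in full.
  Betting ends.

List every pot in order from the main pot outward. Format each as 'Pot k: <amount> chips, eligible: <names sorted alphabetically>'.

Contributions: A=17, B=138, C=169, D=27, E=169
Folded: F
Pot levels (distinct totals of non-folded players): 17, 27, 138, 169
Layer 1-17: 17 each from A, B, C, D, E = 17*5 = 85 chips; eligible A, B, C, D, E
Layer 18-27: 10 each from B, C, D, E = 10*4 = 40 chips; eligible B, C, D, E
Layer 28-138: 111 each from B, C, E = 111*3 = 333 chips; eligible B, C, E
Layer 139-169: 31 each from C, E = 31*2 = 62 chips; eligible C, E

Pot 1: 85 chips, eligible: A, B, C, D, E
Pot 2: 40 chips, eligible: B, C, D, E
Pot 3: 333 chips, eligible: B, C, E
Pot 4: 62 chips, eligible: C, E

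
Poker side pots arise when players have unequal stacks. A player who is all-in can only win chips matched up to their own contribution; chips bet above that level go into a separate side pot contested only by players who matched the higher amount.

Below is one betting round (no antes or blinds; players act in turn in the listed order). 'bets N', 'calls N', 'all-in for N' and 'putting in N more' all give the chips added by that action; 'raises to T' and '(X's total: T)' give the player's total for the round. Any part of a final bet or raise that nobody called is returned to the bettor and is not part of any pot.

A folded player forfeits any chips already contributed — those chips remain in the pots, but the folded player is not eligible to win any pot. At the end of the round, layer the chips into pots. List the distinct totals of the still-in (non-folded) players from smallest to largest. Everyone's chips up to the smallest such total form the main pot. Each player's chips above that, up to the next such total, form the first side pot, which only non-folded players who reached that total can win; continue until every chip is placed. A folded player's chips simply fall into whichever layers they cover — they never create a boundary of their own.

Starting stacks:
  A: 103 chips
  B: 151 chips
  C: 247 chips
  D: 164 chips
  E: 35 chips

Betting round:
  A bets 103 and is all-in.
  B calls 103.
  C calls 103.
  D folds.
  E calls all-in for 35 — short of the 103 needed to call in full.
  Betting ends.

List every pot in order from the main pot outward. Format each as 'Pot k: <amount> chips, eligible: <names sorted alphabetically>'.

Contributions: A=103, B=103, C=103, E=35
Folded: D
Pot levels (distinct totals of non-folded players): 35, 103
Layer 1-35: 35 each from A, B, C, E = 35*4 = 140 chips; eligible A, B, C, E
Layer 36-103: 68 each from A, B, C = 68*3 = 204 chips; eligible A, B, C

Pot 1: 140 chips, eligible: A, B, C, E
Pot 2: 204 chips, eligible: A, B, C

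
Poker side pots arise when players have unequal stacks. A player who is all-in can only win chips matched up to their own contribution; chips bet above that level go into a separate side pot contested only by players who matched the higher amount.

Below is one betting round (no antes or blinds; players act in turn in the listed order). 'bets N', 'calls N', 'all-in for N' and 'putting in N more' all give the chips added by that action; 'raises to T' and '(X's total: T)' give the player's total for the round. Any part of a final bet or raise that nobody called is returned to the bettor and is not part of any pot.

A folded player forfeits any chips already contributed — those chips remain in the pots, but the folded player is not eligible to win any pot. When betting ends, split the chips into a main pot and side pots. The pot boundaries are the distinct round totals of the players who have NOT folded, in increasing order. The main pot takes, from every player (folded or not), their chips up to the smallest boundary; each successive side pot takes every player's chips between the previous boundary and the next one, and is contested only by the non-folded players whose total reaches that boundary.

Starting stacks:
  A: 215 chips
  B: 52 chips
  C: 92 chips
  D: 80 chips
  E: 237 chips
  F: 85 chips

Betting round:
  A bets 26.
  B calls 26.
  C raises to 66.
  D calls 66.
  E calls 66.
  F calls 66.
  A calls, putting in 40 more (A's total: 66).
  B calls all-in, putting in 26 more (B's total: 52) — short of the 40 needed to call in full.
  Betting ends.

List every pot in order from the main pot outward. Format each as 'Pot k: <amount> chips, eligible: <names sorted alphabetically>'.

Pot 1: 312 chips, eligible: A, B, C, D, E, F
Pot 2: 70 chips, eligible: A, C, D, E, F

Derivation:
Contributions: A=66, B=52, C=66, D=66, E=66, F=66
Pot levels (distinct totals of non-folded players): 52, 66
Layer 1-52: 52 each from A, B, C, D, E, F = 52*6 = 312 chips; eligible A, B, C, D, E, F
Layer 53-66: 14 each from A, C, D, E, F = 14*5 = 70 chips; eligible A, C, D, E, F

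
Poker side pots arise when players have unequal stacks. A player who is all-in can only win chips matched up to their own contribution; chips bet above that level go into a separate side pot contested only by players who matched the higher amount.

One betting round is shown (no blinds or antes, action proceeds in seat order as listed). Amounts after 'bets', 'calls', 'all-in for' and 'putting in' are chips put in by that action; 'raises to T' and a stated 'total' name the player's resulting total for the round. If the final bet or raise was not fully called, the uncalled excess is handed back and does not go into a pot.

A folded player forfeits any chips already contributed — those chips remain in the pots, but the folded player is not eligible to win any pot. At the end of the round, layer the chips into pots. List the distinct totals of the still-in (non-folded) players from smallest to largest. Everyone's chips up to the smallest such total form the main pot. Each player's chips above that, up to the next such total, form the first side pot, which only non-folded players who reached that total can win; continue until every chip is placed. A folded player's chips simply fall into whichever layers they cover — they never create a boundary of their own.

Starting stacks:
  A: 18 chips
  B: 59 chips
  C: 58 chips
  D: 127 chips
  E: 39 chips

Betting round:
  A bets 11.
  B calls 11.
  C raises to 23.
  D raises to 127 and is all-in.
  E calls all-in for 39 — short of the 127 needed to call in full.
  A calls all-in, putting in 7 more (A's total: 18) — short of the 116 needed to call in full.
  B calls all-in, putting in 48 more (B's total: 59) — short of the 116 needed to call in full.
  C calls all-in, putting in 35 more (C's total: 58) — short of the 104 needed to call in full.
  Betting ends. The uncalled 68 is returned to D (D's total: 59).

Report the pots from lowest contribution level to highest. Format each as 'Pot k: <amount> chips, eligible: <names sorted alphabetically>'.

Pot 1: 90 chips, eligible: A, B, C, D, E
Pot 2: 84 chips, eligible: B, C, D, E
Pot 3: 57 chips, eligible: B, C, D
Pot 4: 2 chips, eligible: B, D

Derivation:
Contributions (after 68 returned to D): A=18, B=59, C=58, D=59, E=39
Pot levels (distinct totals of non-folded players): 18, 39, 58, 59
Layer 1-18: 18 each from A, B, C, D, E = 18*5 = 90 chips; eligible A, B, C, D, E
Layer 19-39: 21 each from B, C, D, E = 21*4 = 84 chips; eligible B, C, D, E
Layer 40-58: 19 each from B, C, D = 19*3 = 57 chips; eligible B, C, D
Layer 59-59: 1 each from B, D = 1*2 = 2 chips; eligible B, D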